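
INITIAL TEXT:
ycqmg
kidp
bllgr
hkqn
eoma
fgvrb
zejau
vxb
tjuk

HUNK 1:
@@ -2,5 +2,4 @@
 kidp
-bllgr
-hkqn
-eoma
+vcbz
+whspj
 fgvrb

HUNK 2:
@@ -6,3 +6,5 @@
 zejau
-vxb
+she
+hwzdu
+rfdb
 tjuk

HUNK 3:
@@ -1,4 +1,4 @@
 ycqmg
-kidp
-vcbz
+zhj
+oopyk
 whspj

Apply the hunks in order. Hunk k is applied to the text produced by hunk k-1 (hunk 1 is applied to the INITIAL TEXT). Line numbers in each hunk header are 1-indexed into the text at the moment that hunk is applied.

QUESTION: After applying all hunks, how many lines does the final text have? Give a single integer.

Answer: 10

Derivation:
Hunk 1: at line 2 remove [bllgr,hkqn,eoma] add [vcbz,whspj] -> 8 lines: ycqmg kidp vcbz whspj fgvrb zejau vxb tjuk
Hunk 2: at line 6 remove [vxb] add [she,hwzdu,rfdb] -> 10 lines: ycqmg kidp vcbz whspj fgvrb zejau she hwzdu rfdb tjuk
Hunk 3: at line 1 remove [kidp,vcbz] add [zhj,oopyk] -> 10 lines: ycqmg zhj oopyk whspj fgvrb zejau she hwzdu rfdb tjuk
Final line count: 10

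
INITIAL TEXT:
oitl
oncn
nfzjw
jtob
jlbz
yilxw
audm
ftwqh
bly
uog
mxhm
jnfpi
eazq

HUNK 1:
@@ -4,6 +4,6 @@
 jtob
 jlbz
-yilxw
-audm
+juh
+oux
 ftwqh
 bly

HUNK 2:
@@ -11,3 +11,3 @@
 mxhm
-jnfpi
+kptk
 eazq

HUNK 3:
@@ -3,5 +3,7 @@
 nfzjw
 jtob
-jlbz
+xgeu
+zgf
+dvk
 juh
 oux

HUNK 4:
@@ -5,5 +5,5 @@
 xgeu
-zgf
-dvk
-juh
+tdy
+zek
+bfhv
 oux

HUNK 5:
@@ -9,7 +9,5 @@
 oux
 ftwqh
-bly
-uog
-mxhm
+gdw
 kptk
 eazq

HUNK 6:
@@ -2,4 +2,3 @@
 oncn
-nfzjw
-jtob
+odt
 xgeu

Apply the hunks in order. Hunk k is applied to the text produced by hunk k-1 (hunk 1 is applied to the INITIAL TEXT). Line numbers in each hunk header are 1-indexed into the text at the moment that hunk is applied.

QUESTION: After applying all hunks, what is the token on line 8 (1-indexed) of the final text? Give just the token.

Answer: oux

Derivation:
Hunk 1: at line 4 remove [yilxw,audm] add [juh,oux] -> 13 lines: oitl oncn nfzjw jtob jlbz juh oux ftwqh bly uog mxhm jnfpi eazq
Hunk 2: at line 11 remove [jnfpi] add [kptk] -> 13 lines: oitl oncn nfzjw jtob jlbz juh oux ftwqh bly uog mxhm kptk eazq
Hunk 3: at line 3 remove [jlbz] add [xgeu,zgf,dvk] -> 15 lines: oitl oncn nfzjw jtob xgeu zgf dvk juh oux ftwqh bly uog mxhm kptk eazq
Hunk 4: at line 5 remove [zgf,dvk,juh] add [tdy,zek,bfhv] -> 15 lines: oitl oncn nfzjw jtob xgeu tdy zek bfhv oux ftwqh bly uog mxhm kptk eazq
Hunk 5: at line 9 remove [bly,uog,mxhm] add [gdw] -> 13 lines: oitl oncn nfzjw jtob xgeu tdy zek bfhv oux ftwqh gdw kptk eazq
Hunk 6: at line 2 remove [nfzjw,jtob] add [odt] -> 12 lines: oitl oncn odt xgeu tdy zek bfhv oux ftwqh gdw kptk eazq
Final line 8: oux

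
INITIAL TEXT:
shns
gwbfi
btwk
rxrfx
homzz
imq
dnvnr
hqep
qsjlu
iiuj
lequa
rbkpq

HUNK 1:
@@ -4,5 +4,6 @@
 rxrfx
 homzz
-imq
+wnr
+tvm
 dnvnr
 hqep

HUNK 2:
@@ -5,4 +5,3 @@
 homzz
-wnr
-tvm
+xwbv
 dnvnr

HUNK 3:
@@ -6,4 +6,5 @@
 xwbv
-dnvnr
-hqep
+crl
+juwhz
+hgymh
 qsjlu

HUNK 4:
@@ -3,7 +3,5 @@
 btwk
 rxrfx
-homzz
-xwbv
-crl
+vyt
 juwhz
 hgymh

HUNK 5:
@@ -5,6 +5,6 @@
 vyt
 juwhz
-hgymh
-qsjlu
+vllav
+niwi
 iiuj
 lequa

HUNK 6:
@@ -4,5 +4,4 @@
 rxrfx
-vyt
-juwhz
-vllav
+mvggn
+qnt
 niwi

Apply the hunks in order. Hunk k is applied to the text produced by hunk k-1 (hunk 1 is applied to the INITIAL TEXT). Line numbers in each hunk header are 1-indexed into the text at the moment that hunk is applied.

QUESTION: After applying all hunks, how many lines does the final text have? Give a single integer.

Hunk 1: at line 4 remove [imq] add [wnr,tvm] -> 13 lines: shns gwbfi btwk rxrfx homzz wnr tvm dnvnr hqep qsjlu iiuj lequa rbkpq
Hunk 2: at line 5 remove [wnr,tvm] add [xwbv] -> 12 lines: shns gwbfi btwk rxrfx homzz xwbv dnvnr hqep qsjlu iiuj lequa rbkpq
Hunk 3: at line 6 remove [dnvnr,hqep] add [crl,juwhz,hgymh] -> 13 lines: shns gwbfi btwk rxrfx homzz xwbv crl juwhz hgymh qsjlu iiuj lequa rbkpq
Hunk 4: at line 3 remove [homzz,xwbv,crl] add [vyt] -> 11 lines: shns gwbfi btwk rxrfx vyt juwhz hgymh qsjlu iiuj lequa rbkpq
Hunk 5: at line 5 remove [hgymh,qsjlu] add [vllav,niwi] -> 11 lines: shns gwbfi btwk rxrfx vyt juwhz vllav niwi iiuj lequa rbkpq
Hunk 6: at line 4 remove [vyt,juwhz,vllav] add [mvggn,qnt] -> 10 lines: shns gwbfi btwk rxrfx mvggn qnt niwi iiuj lequa rbkpq
Final line count: 10

Answer: 10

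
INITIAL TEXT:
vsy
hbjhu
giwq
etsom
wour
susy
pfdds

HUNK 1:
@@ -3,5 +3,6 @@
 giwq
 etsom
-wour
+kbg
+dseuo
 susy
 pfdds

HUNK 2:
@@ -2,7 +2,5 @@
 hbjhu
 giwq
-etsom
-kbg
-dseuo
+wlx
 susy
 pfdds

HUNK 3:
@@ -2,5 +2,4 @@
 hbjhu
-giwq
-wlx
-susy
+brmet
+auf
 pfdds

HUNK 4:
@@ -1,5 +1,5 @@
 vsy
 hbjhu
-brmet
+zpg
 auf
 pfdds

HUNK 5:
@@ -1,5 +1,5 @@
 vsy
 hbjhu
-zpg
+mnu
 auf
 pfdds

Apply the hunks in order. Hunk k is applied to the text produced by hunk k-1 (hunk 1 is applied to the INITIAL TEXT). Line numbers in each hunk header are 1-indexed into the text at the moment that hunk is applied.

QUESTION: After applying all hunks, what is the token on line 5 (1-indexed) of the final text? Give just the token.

Answer: pfdds

Derivation:
Hunk 1: at line 3 remove [wour] add [kbg,dseuo] -> 8 lines: vsy hbjhu giwq etsom kbg dseuo susy pfdds
Hunk 2: at line 2 remove [etsom,kbg,dseuo] add [wlx] -> 6 lines: vsy hbjhu giwq wlx susy pfdds
Hunk 3: at line 2 remove [giwq,wlx,susy] add [brmet,auf] -> 5 lines: vsy hbjhu brmet auf pfdds
Hunk 4: at line 1 remove [brmet] add [zpg] -> 5 lines: vsy hbjhu zpg auf pfdds
Hunk 5: at line 1 remove [zpg] add [mnu] -> 5 lines: vsy hbjhu mnu auf pfdds
Final line 5: pfdds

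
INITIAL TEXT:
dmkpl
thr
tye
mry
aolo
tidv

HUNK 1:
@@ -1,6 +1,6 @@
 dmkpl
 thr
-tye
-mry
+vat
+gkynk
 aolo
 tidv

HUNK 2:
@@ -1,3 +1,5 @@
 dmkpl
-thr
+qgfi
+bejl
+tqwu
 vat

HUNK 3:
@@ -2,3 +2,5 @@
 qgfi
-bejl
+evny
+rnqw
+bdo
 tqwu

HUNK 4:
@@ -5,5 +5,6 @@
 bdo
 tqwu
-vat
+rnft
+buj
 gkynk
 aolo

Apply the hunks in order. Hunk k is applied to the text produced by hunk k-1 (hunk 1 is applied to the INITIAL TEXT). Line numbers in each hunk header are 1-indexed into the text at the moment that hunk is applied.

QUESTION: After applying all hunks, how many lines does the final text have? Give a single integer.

Hunk 1: at line 1 remove [tye,mry] add [vat,gkynk] -> 6 lines: dmkpl thr vat gkynk aolo tidv
Hunk 2: at line 1 remove [thr] add [qgfi,bejl,tqwu] -> 8 lines: dmkpl qgfi bejl tqwu vat gkynk aolo tidv
Hunk 3: at line 2 remove [bejl] add [evny,rnqw,bdo] -> 10 lines: dmkpl qgfi evny rnqw bdo tqwu vat gkynk aolo tidv
Hunk 4: at line 5 remove [vat] add [rnft,buj] -> 11 lines: dmkpl qgfi evny rnqw bdo tqwu rnft buj gkynk aolo tidv
Final line count: 11

Answer: 11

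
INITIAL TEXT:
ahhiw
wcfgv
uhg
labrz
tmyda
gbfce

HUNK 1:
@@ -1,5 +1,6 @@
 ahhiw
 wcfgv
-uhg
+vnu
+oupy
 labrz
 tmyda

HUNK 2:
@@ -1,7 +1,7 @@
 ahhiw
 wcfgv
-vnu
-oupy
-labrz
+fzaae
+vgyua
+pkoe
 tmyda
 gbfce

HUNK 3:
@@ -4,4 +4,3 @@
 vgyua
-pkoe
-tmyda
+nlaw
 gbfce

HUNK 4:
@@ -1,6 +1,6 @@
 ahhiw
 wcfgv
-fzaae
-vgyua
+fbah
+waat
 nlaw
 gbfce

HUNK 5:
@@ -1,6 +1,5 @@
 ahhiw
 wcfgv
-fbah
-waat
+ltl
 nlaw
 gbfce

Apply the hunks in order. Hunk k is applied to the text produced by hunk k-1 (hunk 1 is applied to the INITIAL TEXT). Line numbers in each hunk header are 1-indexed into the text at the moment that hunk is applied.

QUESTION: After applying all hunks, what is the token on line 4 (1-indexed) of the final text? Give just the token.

Hunk 1: at line 1 remove [uhg] add [vnu,oupy] -> 7 lines: ahhiw wcfgv vnu oupy labrz tmyda gbfce
Hunk 2: at line 1 remove [vnu,oupy,labrz] add [fzaae,vgyua,pkoe] -> 7 lines: ahhiw wcfgv fzaae vgyua pkoe tmyda gbfce
Hunk 3: at line 4 remove [pkoe,tmyda] add [nlaw] -> 6 lines: ahhiw wcfgv fzaae vgyua nlaw gbfce
Hunk 4: at line 1 remove [fzaae,vgyua] add [fbah,waat] -> 6 lines: ahhiw wcfgv fbah waat nlaw gbfce
Hunk 5: at line 1 remove [fbah,waat] add [ltl] -> 5 lines: ahhiw wcfgv ltl nlaw gbfce
Final line 4: nlaw

Answer: nlaw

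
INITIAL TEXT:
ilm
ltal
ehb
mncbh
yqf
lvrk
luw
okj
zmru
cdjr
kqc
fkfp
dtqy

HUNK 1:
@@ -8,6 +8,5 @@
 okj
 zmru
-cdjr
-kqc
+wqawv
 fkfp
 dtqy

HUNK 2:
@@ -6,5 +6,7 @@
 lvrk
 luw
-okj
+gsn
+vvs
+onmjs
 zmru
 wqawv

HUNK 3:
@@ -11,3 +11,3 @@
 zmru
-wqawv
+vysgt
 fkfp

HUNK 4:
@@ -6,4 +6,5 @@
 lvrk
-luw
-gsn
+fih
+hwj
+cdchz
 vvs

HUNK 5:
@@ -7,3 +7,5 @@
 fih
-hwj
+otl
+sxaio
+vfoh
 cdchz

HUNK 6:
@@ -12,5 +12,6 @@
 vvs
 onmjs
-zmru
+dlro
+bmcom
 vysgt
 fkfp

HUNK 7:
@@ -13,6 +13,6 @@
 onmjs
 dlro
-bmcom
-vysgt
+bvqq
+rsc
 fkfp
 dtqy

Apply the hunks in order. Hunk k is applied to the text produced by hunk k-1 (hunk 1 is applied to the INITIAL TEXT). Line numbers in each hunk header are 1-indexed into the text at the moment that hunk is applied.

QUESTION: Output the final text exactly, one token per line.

Hunk 1: at line 8 remove [cdjr,kqc] add [wqawv] -> 12 lines: ilm ltal ehb mncbh yqf lvrk luw okj zmru wqawv fkfp dtqy
Hunk 2: at line 6 remove [okj] add [gsn,vvs,onmjs] -> 14 lines: ilm ltal ehb mncbh yqf lvrk luw gsn vvs onmjs zmru wqawv fkfp dtqy
Hunk 3: at line 11 remove [wqawv] add [vysgt] -> 14 lines: ilm ltal ehb mncbh yqf lvrk luw gsn vvs onmjs zmru vysgt fkfp dtqy
Hunk 4: at line 6 remove [luw,gsn] add [fih,hwj,cdchz] -> 15 lines: ilm ltal ehb mncbh yqf lvrk fih hwj cdchz vvs onmjs zmru vysgt fkfp dtqy
Hunk 5: at line 7 remove [hwj] add [otl,sxaio,vfoh] -> 17 lines: ilm ltal ehb mncbh yqf lvrk fih otl sxaio vfoh cdchz vvs onmjs zmru vysgt fkfp dtqy
Hunk 6: at line 12 remove [zmru] add [dlro,bmcom] -> 18 lines: ilm ltal ehb mncbh yqf lvrk fih otl sxaio vfoh cdchz vvs onmjs dlro bmcom vysgt fkfp dtqy
Hunk 7: at line 13 remove [bmcom,vysgt] add [bvqq,rsc] -> 18 lines: ilm ltal ehb mncbh yqf lvrk fih otl sxaio vfoh cdchz vvs onmjs dlro bvqq rsc fkfp dtqy

Answer: ilm
ltal
ehb
mncbh
yqf
lvrk
fih
otl
sxaio
vfoh
cdchz
vvs
onmjs
dlro
bvqq
rsc
fkfp
dtqy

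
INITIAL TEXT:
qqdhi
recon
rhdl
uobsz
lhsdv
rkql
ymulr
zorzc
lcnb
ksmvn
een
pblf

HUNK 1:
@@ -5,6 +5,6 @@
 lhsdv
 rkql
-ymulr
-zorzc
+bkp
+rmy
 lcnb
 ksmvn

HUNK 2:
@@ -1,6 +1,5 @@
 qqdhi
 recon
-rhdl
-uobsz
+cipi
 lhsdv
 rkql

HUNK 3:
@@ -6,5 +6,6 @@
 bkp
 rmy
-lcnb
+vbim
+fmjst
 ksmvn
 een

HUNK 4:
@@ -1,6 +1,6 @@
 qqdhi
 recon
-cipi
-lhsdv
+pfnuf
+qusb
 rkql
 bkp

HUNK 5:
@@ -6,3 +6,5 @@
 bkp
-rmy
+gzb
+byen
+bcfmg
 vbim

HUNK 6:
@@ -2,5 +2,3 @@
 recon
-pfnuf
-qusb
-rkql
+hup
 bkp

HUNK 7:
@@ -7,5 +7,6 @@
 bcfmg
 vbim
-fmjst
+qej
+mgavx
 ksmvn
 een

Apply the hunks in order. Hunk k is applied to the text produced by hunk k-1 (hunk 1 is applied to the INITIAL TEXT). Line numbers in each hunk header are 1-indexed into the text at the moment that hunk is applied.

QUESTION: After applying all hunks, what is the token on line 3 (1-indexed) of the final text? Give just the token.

Answer: hup

Derivation:
Hunk 1: at line 5 remove [ymulr,zorzc] add [bkp,rmy] -> 12 lines: qqdhi recon rhdl uobsz lhsdv rkql bkp rmy lcnb ksmvn een pblf
Hunk 2: at line 1 remove [rhdl,uobsz] add [cipi] -> 11 lines: qqdhi recon cipi lhsdv rkql bkp rmy lcnb ksmvn een pblf
Hunk 3: at line 6 remove [lcnb] add [vbim,fmjst] -> 12 lines: qqdhi recon cipi lhsdv rkql bkp rmy vbim fmjst ksmvn een pblf
Hunk 4: at line 1 remove [cipi,lhsdv] add [pfnuf,qusb] -> 12 lines: qqdhi recon pfnuf qusb rkql bkp rmy vbim fmjst ksmvn een pblf
Hunk 5: at line 6 remove [rmy] add [gzb,byen,bcfmg] -> 14 lines: qqdhi recon pfnuf qusb rkql bkp gzb byen bcfmg vbim fmjst ksmvn een pblf
Hunk 6: at line 2 remove [pfnuf,qusb,rkql] add [hup] -> 12 lines: qqdhi recon hup bkp gzb byen bcfmg vbim fmjst ksmvn een pblf
Hunk 7: at line 7 remove [fmjst] add [qej,mgavx] -> 13 lines: qqdhi recon hup bkp gzb byen bcfmg vbim qej mgavx ksmvn een pblf
Final line 3: hup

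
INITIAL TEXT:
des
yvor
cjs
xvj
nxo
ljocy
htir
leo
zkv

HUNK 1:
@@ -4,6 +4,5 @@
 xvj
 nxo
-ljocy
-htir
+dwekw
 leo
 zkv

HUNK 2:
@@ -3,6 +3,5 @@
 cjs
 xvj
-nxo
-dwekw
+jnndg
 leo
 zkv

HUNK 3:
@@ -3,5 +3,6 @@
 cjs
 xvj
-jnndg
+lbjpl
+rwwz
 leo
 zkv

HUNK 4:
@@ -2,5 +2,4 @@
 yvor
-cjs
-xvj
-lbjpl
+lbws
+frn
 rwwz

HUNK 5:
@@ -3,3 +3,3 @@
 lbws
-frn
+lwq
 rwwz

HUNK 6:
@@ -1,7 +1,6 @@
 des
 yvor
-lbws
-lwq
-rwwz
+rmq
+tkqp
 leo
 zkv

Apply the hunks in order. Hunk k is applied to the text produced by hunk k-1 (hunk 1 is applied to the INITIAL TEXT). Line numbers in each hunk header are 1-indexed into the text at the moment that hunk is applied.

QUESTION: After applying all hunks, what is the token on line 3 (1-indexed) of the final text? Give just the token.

Answer: rmq

Derivation:
Hunk 1: at line 4 remove [ljocy,htir] add [dwekw] -> 8 lines: des yvor cjs xvj nxo dwekw leo zkv
Hunk 2: at line 3 remove [nxo,dwekw] add [jnndg] -> 7 lines: des yvor cjs xvj jnndg leo zkv
Hunk 3: at line 3 remove [jnndg] add [lbjpl,rwwz] -> 8 lines: des yvor cjs xvj lbjpl rwwz leo zkv
Hunk 4: at line 2 remove [cjs,xvj,lbjpl] add [lbws,frn] -> 7 lines: des yvor lbws frn rwwz leo zkv
Hunk 5: at line 3 remove [frn] add [lwq] -> 7 lines: des yvor lbws lwq rwwz leo zkv
Hunk 6: at line 1 remove [lbws,lwq,rwwz] add [rmq,tkqp] -> 6 lines: des yvor rmq tkqp leo zkv
Final line 3: rmq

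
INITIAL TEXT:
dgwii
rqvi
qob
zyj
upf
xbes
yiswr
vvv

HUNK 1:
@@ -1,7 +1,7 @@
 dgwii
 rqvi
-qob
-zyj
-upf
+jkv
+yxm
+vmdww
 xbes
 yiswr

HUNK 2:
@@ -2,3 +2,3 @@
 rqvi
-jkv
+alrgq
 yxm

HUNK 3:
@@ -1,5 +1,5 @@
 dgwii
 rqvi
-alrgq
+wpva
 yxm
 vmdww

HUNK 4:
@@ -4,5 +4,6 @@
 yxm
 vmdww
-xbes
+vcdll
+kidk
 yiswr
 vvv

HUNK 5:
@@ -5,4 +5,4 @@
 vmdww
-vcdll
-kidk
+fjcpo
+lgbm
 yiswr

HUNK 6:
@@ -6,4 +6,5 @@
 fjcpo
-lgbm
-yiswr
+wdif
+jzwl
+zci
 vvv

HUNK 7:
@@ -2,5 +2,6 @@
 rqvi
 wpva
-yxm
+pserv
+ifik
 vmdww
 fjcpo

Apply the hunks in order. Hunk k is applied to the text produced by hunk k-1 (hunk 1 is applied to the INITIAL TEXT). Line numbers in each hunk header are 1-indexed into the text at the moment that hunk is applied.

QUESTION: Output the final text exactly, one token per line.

Answer: dgwii
rqvi
wpva
pserv
ifik
vmdww
fjcpo
wdif
jzwl
zci
vvv

Derivation:
Hunk 1: at line 1 remove [qob,zyj,upf] add [jkv,yxm,vmdww] -> 8 lines: dgwii rqvi jkv yxm vmdww xbes yiswr vvv
Hunk 2: at line 2 remove [jkv] add [alrgq] -> 8 lines: dgwii rqvi alrgq yxm vmdww xbes yiswr vvv
Hunk 3: at line 1 remove [alrgq] add [wpva] -> 8 lines: dgwii rqvi wpva yxm vmdww xbes yiswr vvv
Hunk 4: at line 4 remove [xbes] add [vcdll,kidk] -> 9 lines: dgwii rqvi wpva yxm vmdww vcdll kidk yiswr vvv
Hunk 5: at line 5 remove [vcdll,kidk] add [fjcpo,lgbm] -> 9 lines: dgwii rqvi wpva yxm vmdww fjcpo lgbm yiswr vvv
Hunk 6: at line 6 remove [lgbm,yiswr] add [wdif,jzwl,zci] -> 10 lines: dgwii rqvi wpva yxm vmdww fjcpo wdif jzwl zci vvv
Hunk 7: at line 2 remove [yxm] add [pserv,ifik] -> 11 lines: dgwii rqvi wpva pserv ifik vmdww fjcpo wdif jzwl zci vvv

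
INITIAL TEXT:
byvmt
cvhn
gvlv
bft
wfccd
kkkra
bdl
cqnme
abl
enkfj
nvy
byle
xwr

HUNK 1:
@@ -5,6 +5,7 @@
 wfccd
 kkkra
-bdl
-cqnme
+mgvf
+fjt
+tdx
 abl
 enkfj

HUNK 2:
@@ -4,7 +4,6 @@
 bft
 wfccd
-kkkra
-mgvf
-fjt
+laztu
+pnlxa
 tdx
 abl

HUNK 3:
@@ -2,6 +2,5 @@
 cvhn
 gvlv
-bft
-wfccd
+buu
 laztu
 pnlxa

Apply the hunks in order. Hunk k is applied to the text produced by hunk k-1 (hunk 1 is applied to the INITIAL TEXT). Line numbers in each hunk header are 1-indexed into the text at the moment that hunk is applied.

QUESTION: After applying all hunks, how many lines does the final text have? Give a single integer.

Answer: 12

Derivation:
Hunk 1: at line 5 remove [bdl,cqnme] add [mgvf,fjt,tdx] -> 14 lines: byvmt cvhn gvlv bft wfccd kkkra mgvf fjt tdx abl enkfj nvy byle xwr
Hunk 2: at line 4 remove [kkkra,mgvf,fjt] add [laztu,pnlxa] -> 13 lines: byvmt cvhn gvlv bft wfccd laztu pnlxa tdx abl enkfj nvy byle xwr
Hunk 3: at line 2 remove [bft,wfccd] add [buu] -> 12 lines: byvmt cvhn gvlv buu laztu pnlxa tdx abl enkfj nvy byle xwr
Final line count: 12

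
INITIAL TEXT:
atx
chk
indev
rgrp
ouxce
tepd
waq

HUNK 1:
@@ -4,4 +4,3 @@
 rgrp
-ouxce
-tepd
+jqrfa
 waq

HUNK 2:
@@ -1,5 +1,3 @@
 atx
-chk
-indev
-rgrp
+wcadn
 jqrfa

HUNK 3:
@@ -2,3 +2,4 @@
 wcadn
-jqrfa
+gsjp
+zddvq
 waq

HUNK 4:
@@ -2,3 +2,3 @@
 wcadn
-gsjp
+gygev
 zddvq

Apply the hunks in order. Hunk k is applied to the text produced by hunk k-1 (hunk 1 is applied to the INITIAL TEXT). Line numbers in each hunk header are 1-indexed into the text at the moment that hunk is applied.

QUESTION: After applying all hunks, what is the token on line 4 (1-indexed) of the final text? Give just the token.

Answer: zddvq

Derivation:
Hunk 1: at line 4 remove [ouxce,tepd] add [jqrfa] -> 6 lines: atx chk indev rgrp jqrfa waq
Hunk 2: at line 1 remove [chk,indev,rgrp] add [wcadn] -> 4 lines: atx wcadn jqrfa waq
Hunk 3: at line 2 remove [jqrfa] add [gsjp,zddvq] -> 5 lines: atx wcadn gsjp zddvq waq
Hunk 4: at line 2 remove [gsjp] add [gygev] -> 5 lines: atx wcadn gygev zddvq waq
Final line 4: zddvq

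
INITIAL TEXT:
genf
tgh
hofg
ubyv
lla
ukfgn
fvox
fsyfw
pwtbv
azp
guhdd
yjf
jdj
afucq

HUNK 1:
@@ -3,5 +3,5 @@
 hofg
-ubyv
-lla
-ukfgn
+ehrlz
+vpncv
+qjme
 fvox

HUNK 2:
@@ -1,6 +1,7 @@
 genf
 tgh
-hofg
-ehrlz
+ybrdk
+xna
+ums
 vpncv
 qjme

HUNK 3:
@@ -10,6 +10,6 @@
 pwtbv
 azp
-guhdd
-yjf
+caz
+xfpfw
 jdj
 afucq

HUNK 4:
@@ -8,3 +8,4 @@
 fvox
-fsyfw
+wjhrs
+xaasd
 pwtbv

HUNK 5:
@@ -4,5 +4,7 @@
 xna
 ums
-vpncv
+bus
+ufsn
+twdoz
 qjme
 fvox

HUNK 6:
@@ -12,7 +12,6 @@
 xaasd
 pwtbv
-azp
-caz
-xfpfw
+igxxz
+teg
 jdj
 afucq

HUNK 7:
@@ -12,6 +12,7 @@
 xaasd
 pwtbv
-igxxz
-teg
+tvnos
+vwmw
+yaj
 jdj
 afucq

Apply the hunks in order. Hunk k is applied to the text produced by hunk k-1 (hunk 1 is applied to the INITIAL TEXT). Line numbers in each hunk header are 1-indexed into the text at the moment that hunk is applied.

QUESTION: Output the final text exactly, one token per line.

Answer: genf
tgh
ybrdk
xna
ums
bus
ufsn
twdoz
qjme
fvox
wjhrs
xaasd
pwtbv
tvnos
vwmw
yaj
jdj
afucq

Derivation:
Hunk 1: at line 3 remove [ubyv,lla,ukfgn] add [ehrlz,vpncv,qjme] -> 14 lines: genf tgh hofg ehrlz vpncv qjme fvox fsyfw pwtbv azp guhdd yjf jdj afucq
Hunk 2: at line 1 remove [hofg,ehrlz] add [ybrdk,xna,ums] -> 15 lines: genf tgh ybrdk xna ums vpncv qjme fvox fsyfw pwtbv azp guhdd yjf jdj afucq
Hunk 3: at line 10 remove [guhdd,yjf] add [caz,xfpfw] -> 15 lines: genf tgh ybrdk xna ums vpncv qjme fvox fsyfw pwtbv azp caz xfpfw jdj afucq
Hunk 4: at line 8 remove [fsyfw] add [wjhrs,xaasd] -> 16 lines: genf tgh ybrdk xna ums vpncv qjme fvox wjhrs xaasd pwtbv azp caz xfpfw jdj afucq
Hunk 5: at line 4 remove [vpncv] add [bus,ufsn,twdoz] -> 18 lines: genf tgh ybrdk xna ums bus ufsn twdoz qjme fvox wjhrs xaasd pwtbv azp caz xfpfw jdj afucq
Hunk 6: at line 12 remove [azp,caz,xfpfw] add [igxxz,teg] -> 17 lines: genf tgh ybrdk xna ums bus ufsn twdoz qjme fvox wjhrs xaasd pwtbv igxxz teg jdj afucq
Hunk 7: at line 12 remove [igxxz,teg] add [tvnos,vwmw,yaj] -> 18 lines: genf tgh ybrdk xna ums bus ufsn twdoz qjme fvox wjhrs xaasd pwtbv tvnos vwmw yaj jdj afucq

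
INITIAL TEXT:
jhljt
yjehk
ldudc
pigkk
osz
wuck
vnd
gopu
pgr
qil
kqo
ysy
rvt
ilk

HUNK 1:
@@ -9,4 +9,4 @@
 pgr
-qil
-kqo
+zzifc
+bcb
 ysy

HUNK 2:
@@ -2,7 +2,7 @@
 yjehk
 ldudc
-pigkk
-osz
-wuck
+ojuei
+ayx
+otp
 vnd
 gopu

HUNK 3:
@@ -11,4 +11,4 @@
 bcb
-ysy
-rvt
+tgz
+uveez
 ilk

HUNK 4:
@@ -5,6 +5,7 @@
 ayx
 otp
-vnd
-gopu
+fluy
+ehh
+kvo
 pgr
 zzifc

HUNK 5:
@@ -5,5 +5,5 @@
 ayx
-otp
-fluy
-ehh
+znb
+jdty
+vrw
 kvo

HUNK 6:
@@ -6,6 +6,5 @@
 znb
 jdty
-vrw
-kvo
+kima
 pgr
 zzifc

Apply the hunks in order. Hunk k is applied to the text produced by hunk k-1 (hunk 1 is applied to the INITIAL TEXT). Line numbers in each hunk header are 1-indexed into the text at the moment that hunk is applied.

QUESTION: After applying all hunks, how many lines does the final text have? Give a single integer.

Hunk 1: at line 9 remove [qil,kqo] add [zzifc,bcb] -> 14 lines: jhljt yjehk ldudc pigkk osz wuck vnd gopu pgr zzifc bcb ysy rvt ilk
Hunk 2: at line 2 remove [pigkk,osz,wuck] add [ojuei,ayx,otp] -> 14 lines: jhljt yjehk ldudc ojuei ayx otp vnd gopu pgr zzifc bcb ysy rvt ilk
Hunk 3: at line 11 remove [ysy,rvt] add [tgz,uveez] -> 14 lines: jhljt yjehk ldudc ojuei ayx otp vnd gopu pgr zzifc bcb tgz uveez ilk
Hunk 4: at line 5 remove [vnd,gopu] add [fluy,ehh,kvo] -> 15 lines: jhljt yjehk ldudc ojuei ayx otp fluy ehh kvo pgr zzifc bcb tgz uveez ilk
Hunk 5: at line 5 remove [otp,fluy,ehh] add [znb,jdty,vrw] -> 15 lines: jhljt yjehk ldudc ojuei ayx znb jdty vrw kvo pgr zzifc bcb tgz uveez ilk
Hunk 6: at line 6 remove [vrw,kvo] add [kima] -> 14 lines: jhljt yjehk ldudc ojuei ayx znb jdty kima pgr zzifc bcb tgz uveez ilk
Final line count: 14

Answer: 14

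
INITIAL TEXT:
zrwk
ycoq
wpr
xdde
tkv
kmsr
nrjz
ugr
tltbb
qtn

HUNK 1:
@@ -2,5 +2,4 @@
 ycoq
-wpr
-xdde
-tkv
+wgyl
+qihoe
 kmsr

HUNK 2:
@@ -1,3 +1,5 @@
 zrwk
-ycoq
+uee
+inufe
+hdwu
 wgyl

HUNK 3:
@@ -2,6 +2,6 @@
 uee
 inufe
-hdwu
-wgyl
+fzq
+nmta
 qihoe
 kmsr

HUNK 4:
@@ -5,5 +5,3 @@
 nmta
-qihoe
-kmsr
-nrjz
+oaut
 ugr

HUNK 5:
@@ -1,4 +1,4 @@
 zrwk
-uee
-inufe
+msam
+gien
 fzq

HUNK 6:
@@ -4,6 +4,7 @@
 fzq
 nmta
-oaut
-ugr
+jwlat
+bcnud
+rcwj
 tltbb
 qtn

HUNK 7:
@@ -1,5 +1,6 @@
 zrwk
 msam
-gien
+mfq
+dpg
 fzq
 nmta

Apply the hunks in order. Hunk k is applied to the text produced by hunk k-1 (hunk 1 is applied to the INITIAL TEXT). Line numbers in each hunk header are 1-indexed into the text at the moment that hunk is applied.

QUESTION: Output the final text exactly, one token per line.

Answer: zrwk
msam
mfq
dpg
fzq
nmta
jwlat
bcnud
rcwj
tltbb
qtn

Derivation:
Hunk 1: at line 2 remove [wpr,xdde,tkv] add [wgyl,qihoe] -> 9 lines: zrwk ycoq wgyl qihoe kmsr nrjz ugr tltbb qtn
Hunk 2: at line 1 remove [ycoq] add [uee,inufe,hdwu] -> 11 lines: zrwk uee inufe hdwu wgyl qihoe kmsr nrjz ugr tltbb qtn
Hunk 3: at line 2 remove [hdwu,wgyl] add [fzq,nmta] -> 11 lines: zrwk uee inufe fzq nmta qihoe kmsr nrjz ugr tltbb qtn
Hunk 4: at line 5 remove [qihoe,kmsr,nrjz] add [oaut] -> 9 lines: zrwk uee inufe fzq nmta oaut ugr tltbb qtn
Hunk 5: at line 1 remove [uee,inufe] add [msam,gien] -> 9 lines: zrwk msam gien fzq nmta oaut ugr tltbb qtn
Hunk 6: at line 4 remove [oaut,ugr] add [jwlat,bcnud,rcwj] -> 10 lines: zrwk msam gien fzq nmta jwlat bcnud rcwj tltbb qtn
Hunk 7: at line 1 remove [gien] add [mfq,dpg] -> 11 lines: zrwk msam mfq dpg fzq nmta jwlat bcnud rcwj tltbb qtn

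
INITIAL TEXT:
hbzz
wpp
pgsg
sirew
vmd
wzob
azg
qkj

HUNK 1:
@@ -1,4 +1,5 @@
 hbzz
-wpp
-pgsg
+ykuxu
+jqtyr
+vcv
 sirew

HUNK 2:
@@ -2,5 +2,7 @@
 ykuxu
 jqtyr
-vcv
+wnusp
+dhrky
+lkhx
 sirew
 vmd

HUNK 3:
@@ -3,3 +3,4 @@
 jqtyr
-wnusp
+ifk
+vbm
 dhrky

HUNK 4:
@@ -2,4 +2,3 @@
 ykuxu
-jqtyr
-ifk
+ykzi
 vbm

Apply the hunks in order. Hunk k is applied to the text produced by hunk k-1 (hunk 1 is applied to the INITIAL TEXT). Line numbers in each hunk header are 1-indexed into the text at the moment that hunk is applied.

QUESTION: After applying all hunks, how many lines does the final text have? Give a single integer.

Hunk 1: at line 1 remove [wpp,pgsg] add [ykuxu,jqtyr,vcv] -> 9 lines: hbzz ykuxu jqtyr vcv sirew vmd wzob azg qkj
Hunk 2: at line 2 remove [vcv] add [wnusp,dhrky,lkhx] -> 11 lines: hbzz ykuxu jqtyr wnusp dhrky lkhx sirew vmd wzob azg qkj
Hunk 3: at line 3 remove [wnusp] add [ifk,vbm] -> 12 lines: hbzz ykuxu jqtyr ifk vbm dhrky lkhx sirew vmd wzob azg qkj
Hunk 4: at line 2 remove [jqtyr,ifk] add [ykzi] -> 11 lines: hbzz ykuxu ykzi vbm dhrky lkhx sirew vmd wzob azg qkj
Final line count: 11

Answer: 11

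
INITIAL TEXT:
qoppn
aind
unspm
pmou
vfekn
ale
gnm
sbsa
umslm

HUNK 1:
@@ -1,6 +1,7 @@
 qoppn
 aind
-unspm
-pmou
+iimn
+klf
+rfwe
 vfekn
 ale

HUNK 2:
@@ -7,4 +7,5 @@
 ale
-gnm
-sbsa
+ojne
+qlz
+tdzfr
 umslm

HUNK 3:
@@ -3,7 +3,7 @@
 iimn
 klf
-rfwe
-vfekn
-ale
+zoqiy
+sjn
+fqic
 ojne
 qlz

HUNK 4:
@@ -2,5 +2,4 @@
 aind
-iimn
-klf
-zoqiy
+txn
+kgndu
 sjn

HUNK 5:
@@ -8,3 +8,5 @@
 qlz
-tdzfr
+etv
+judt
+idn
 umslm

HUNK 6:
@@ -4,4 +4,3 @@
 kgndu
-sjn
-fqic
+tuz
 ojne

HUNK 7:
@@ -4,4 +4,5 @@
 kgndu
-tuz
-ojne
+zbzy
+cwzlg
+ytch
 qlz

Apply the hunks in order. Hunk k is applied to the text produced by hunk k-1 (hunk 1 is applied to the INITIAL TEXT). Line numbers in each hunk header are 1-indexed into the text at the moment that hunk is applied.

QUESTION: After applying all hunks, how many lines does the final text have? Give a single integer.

Answer: 12

Derivation:
Hunk 1: at line 1 remove [unspm,pmou] add [iimn,klf,rfwe] -> 10 lines: qoppn aind iimn klf rfwe vfekn ale gnm sbsa umslm
Hunk 2: at line 7 remove [gnm,sbsa] add [ojne,qlz,tdzfr] -> 11 lines: qoppn aind iimn klf rfwe vfekn ale ojne qlz tdzfr umslm
Hunk 3: at line 3 remove [rfwe,vfekn,ale] add [zoqiy,sjn,fqic] -> 11 lines: qoppn aind iimn klf zoqiy sjn fqic ojne qlz tdzfr umslm
Hunk 4: at line 2 remove [iimn,klf,zoqiy] add [txn,kgndu] -> 10 lines: qoppn aind txn kgndu sjn fqic ojne qlz tdzfr umslm
Hunk 5: at line 8 remove [tdzfr] add [etv,judt,idn] -> 12 lines: qoppn aind txn kgndu sjn fqic ojne qlz etv judt idn umslm
Hunk 6: at line 4 remove [sjn,fqic] add [tuz] -> 11 lines: qoppn aind txn kgndu tuz ojne qlz etv judt idn umslm
Hunk 7: at line 4 remove [tuz,ojne] add [zbzy,cwzlg,ytch] -> 12 lines: qoppn aind txn kgndu zbzy cwzlg ytch qlz etv judt idn umslm
Final line count: 12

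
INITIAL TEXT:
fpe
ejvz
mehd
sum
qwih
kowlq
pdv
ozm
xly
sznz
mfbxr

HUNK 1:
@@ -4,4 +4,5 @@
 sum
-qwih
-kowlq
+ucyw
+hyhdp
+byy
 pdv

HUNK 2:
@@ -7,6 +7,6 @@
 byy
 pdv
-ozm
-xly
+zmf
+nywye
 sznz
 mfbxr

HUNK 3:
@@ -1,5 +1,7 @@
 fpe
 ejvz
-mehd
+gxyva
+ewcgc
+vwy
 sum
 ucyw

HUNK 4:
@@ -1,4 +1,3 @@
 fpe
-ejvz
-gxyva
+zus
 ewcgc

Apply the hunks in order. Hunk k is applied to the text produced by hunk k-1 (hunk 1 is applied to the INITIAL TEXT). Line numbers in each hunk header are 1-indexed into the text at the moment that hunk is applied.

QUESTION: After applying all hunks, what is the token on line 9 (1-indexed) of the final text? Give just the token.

Hunk 1: at line 4 remove [qwih,kowlq] add [ucyw,hyhdp,byy] -> 12 lines: fpe ejvz mehd sum ucyw hyhdp byy pdv ozm xly sznz mfbxr
Hunk 2: at line 7 remove [ozm,xly] add [zmf,nywye] -> 12 lines: fpe ejvz mehd sum ucyw hyhdp byy pdv zmf nywye sznz mfbxr
Hunk 3: at line 1 remove [mehd] add [gxyva,ewcgc,vwy] -> 14 lines: fpe ejvz gxyva ewcgc vwy sum ucyw hyhdp byy pdv zmf nywye sznz mfbxr
Hunk 4: at line 1 remove [ejvz,gxyva] add [zus] -> 13 lines: fpe zus ewcgc vwy sum ucyw hyhdp byy pdv zmf nywye sznz mfbxr
Final line 9: pdv

Answer: pdv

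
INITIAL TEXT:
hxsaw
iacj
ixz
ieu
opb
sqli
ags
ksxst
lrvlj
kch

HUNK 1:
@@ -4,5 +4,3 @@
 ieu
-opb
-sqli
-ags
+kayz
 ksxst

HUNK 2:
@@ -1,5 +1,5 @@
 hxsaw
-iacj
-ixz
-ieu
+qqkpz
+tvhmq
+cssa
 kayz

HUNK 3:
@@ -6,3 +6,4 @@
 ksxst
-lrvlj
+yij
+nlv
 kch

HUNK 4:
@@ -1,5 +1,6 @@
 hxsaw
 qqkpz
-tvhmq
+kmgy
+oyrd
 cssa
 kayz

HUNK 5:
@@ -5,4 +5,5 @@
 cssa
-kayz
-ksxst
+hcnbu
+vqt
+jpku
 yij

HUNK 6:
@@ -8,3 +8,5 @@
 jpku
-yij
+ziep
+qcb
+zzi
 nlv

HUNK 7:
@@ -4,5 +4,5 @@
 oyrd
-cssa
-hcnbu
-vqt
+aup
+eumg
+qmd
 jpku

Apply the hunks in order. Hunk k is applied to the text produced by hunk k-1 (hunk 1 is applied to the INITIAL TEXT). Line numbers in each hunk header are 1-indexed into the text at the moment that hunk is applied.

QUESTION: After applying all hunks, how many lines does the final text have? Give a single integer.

Answer: 13

Derivation:
Hunk 1: at line 4 remove [opb,sqli,ags] add [kayz] -> 8 lines: hxsaw iacj ixz ieu kayz ksxst lrvlj kch
Hunk 2: at line 1 remove [iacj,ixz,ieu] add [qqkpz,tvhmq,cssa] -> 8 lines: hxsaw qqkpz tvhmq cssa kayz ksxst lrvlj kch
Hunk 3: at line 6 remove [lrvlj] add [yij,nlv] -> 9 lines: hxsaw qqkpz tvhmq cssa kayz ksxst yij nlv kch
Hunk 4: at line 1 remove [tvhmq] add [kmgy,oyrd] -> 10 lines: hxsaw qqkpz kmgy oyrd cssa kayz ksxst yij nlv kch
Hunk 5: at line 5 remove [kayz,ksxst] add [hcnbu,vqt,jpku] -> 11 lines: hxsaw qqkpz kmgy oyrd cssa hcnbu vqt jpku yij nlv kch
Hunk 6: at line 8 remove [yij] add [ziep,qcb,zzi] -> 13 lines: hxsaw qqkpz kmgy oyrd cssa hcnbu vqt jpku ziep qcb zzi nlv kch
Hunk 7: at line 4 remove [cssa,hcnbu,vqt] add [aup,eumg,qmd] -> 13 lines: hxsaw qqkpz kmgy oyrd aup eumg qmd jpku ziep qcb zzi nlv kch
Final line count: 13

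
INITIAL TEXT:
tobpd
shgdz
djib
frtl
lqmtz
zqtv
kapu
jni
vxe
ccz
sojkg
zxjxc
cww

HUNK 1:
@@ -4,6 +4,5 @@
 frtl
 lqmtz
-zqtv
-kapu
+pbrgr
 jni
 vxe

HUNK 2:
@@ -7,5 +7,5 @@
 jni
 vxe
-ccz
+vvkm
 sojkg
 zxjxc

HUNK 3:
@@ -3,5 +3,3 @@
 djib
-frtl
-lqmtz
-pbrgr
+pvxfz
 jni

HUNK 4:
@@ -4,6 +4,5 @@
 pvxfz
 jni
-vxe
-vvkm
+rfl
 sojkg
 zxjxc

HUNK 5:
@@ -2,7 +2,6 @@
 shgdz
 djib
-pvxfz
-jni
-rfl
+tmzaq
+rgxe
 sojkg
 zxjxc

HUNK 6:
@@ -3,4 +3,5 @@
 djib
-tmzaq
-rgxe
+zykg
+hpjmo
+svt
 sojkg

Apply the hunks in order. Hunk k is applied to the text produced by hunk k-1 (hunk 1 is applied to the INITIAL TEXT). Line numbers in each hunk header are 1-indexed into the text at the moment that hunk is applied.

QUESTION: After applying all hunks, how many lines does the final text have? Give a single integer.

Answer: 9

Derivation:
Hunk 1: at line 4 remove [zqtv,kapu] add [pbrgr] -> 12 lines: tobpd shgdz djib frtl lqmtz pbrgr jni vxe ccz sojkg zxjxc cww
Hunk 2: at line 7 remove [ccz] add [vvkm] -> 12 lines: tobpd shgdz djib frtl lqmtz pbrgr jni vxe vvkm sojkg zxjxc cww
Hunk 3: at line 3 remove [frtl,lqmtz,pbrgr] add [pvxfz] -> 10 lines: tobpd shgdz djib pvxfz jni vxe vvkm sojkg zxjxc cww
Hunk 4: at line 4 remove [vxe,vvkm] add [rfl] -> 9 lines: tobpd shgdz djib pvxfz jni rfl sojkg zxjxc cww
Hunk 5: at line 2 remove [pvxfz,jni,rfl] add [tmzaq,rgxe] -> 8 lines: tobpd shgdz djib tmzaq rgxe sojkg zxjxc cww
Hunk 6: at line 3 remove [tmzaq,rgxe] add [zykg,hpjmo,svt] -> 9 lines: tobpd shgdz djib zykg hpjmo svt sojkg zxjxc cww
Final line count: 9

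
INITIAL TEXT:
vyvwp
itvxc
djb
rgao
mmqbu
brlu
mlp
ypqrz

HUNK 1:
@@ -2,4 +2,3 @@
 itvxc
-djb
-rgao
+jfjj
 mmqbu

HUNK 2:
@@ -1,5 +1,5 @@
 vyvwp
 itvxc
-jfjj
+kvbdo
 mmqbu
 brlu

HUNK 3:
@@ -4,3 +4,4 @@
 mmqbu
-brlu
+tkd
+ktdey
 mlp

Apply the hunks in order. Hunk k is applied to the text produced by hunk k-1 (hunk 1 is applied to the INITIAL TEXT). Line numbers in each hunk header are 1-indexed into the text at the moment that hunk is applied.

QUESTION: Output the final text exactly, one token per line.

Hunk 1: at line 2 remove [djb,rgao] add [jfjj] -> 7 lines: vyvwp itvxc jfjj mmqbu brlu mlp ypqrz
Hunk 2: at line 1 remove [jfjj] add [kvbdo] -> 7 lines: vyvwp itvxc kvbdo mmqbu brlu mlp ypqrz
Hunk 3: at line 4 remove [brlu] add [tkd,ktdey] -> 8 lines: vyvwp itvxc kvbdo mmqbu tkd ktdey mlp ypqrz

Answer: vyvwp
itvxc
kvbdo
mmqbu
tkd
ktdey
mlp
ypqrz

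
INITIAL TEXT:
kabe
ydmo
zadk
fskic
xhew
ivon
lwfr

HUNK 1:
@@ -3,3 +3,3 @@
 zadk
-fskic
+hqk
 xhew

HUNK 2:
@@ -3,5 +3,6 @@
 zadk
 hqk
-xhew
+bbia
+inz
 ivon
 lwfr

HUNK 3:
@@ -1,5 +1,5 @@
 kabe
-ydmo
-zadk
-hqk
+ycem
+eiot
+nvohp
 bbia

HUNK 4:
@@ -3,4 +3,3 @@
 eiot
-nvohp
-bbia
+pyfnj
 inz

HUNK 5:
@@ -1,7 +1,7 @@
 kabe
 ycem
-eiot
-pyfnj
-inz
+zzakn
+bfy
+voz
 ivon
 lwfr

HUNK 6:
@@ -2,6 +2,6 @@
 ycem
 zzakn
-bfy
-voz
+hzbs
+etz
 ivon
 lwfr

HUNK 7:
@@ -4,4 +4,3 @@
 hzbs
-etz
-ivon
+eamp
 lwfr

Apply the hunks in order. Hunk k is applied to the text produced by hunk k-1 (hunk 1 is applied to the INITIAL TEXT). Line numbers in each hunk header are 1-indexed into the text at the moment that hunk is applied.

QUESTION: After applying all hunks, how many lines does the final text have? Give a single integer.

Hunk 1: at line 3 remove [fskic] add [hqk] -> 7 lines: kabe ydmo zadk hqk xhew ivon lwfr
Hunk 2: at line 3 remove [xhew] add [bbia,inz] -> 8 lines: kabe ydmo zadk hqk bbia inz ivon lwfr
Hunk 3: at line 1 remove [ydmo,zadk,hqk] add [ycem,eiot,nvohp] -> 8 lines: kabe ycem eiot nvohp bbia inz ivon lwfr
Hunk 4: at line 3 remove [nvohp,bbia] add [pyfnj] -> 7 lines: kabe ycem eiot pyfnj inz ivon lwfr
Hunk 5: at line 1 remove [eiot,pyfnj,inz] add [zzakn,bfy,voz] -> 7 lines: kabe ycem zzakn bfy voz ivon lwfr
Hunk 6: at line 2 remove [bfy,voz] add [hzbs,etz] -> 7 lines: kabe ycem zzakn hzbs etz ivon lwfr
Hunk 7: at line 4 remove [etz,ivon] add [eamp] -> 6 lines: kabe ycem zzakn hzbs eamp lwfr
Final line count: 6

Answer: 6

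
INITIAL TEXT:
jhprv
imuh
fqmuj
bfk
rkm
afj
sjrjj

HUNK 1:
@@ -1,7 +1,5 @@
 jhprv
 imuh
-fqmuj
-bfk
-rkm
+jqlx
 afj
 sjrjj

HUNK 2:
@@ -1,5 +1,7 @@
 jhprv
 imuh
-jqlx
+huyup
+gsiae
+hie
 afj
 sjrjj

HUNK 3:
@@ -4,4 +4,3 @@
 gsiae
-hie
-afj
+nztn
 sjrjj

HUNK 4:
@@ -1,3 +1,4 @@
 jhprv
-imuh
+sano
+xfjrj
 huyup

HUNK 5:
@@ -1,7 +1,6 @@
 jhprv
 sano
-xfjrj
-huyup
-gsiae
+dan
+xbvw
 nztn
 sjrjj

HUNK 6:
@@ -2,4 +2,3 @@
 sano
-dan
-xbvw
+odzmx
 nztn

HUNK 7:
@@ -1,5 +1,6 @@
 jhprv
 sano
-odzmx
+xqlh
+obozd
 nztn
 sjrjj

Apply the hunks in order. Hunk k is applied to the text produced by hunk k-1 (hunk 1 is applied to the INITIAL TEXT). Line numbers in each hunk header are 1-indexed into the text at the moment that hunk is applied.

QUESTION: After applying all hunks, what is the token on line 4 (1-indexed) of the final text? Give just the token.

Hunk 1: at line 1 remove [fqmuj,bfk,rkm] add [jqlx] -> 5 lines: jhprv imuh jqlx afj sjrjj
Hunk 2: at line 1 remove [jqlx] add [huyup,gsiae,hie] -> 7 lines: jhprv imuh huyup gsiae hie afj sjrjj
Hunk 3: at line 4 remove [hie,afj] add [nztn] -> 6 lines: jhprv imuh huyup gsiae nztn sjrjj
Hunk 4: at line 1 remove [imuh] add [sano,xfjrj] -> 7 lines: jhprv sano xfjrj huyup gsiae nztn sjrjj
Hunk 5: at line 1 remove [xfjrj,huyup,gsiae] add [dan,xbvw] -> 6 lines: jhprv sano dan xbvw nztn sjrjj
Hunk 6: at line 2 remove [dan,xbvw] add [odzmx] -> 5 lines: jhprv sano odzmx nztn sjrjj
Hunk 7: at line 1 remove [odzmx] add [xqlh,obozd] -> 6 lines: jhprv sano xqlh obozd nztn sjrjj
Final line 4: obozd

Answer: obozd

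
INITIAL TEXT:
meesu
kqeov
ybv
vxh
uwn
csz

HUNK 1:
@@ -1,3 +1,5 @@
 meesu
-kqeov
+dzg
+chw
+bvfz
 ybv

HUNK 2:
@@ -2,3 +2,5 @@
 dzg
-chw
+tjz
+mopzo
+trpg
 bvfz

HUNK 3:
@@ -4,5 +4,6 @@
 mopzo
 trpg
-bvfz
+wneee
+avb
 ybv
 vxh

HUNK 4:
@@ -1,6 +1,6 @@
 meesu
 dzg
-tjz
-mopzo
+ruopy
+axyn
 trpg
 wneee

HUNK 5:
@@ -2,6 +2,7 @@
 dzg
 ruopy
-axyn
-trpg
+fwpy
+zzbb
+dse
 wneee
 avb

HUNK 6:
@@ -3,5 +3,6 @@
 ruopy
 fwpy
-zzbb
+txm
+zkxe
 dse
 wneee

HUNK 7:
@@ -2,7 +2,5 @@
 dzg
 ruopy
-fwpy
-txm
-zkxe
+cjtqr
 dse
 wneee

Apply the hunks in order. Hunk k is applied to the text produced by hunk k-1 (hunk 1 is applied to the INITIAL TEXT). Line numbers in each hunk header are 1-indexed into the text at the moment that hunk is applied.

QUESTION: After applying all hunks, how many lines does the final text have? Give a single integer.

Hunk 1: at line 1 remove [kqeov] add [dzg,chw,bvfz] -> 8 lines: meesu dzg chw bvfz ybv vxh uwn csz
Hunk 2: at line 2 remove [chw] add [tjz,mopzo,trpg] -> 10 lines: meesu dzg tjz mopzo trpg bvfz ybv vxh uwn csz
Hunk 3: at line 4 remove [bvfz] add [wneee,avb] -> 11 lines: meesu dzg tjz mopzo trpg wneee avb ybv vxh uwn csz
Hunk 4: at line 1 remove [tjz,mopzo] add [ruopy,axyn] -> 11 lines: meesu dzg ruopy axyn trpg wneee avb ybv vxh uwn csz
Hunk 5: at line 2 remove [axyn,trpg] add [fwpy,zzbb,dse] -> 12 lines: meesu dzg ruopy fwpy zzbb dse wneee avb ybv vxh uwn csz
Hunk 6: at line 3 remove [zzbb] add [txm,zkxe] -> 13 lines: meesu dzg ruopy fwpy txm zkxe dse wneee avb ybv vxh uwn csz
Hunk 7: at line 2 remove [fwpy,txm,zkxe] add [cjtqr] -> 11 lines: meesu dzg ruopy cjtqr dse wneee avb ybv vxh uwn csz
Final line count: 11

Answer: 11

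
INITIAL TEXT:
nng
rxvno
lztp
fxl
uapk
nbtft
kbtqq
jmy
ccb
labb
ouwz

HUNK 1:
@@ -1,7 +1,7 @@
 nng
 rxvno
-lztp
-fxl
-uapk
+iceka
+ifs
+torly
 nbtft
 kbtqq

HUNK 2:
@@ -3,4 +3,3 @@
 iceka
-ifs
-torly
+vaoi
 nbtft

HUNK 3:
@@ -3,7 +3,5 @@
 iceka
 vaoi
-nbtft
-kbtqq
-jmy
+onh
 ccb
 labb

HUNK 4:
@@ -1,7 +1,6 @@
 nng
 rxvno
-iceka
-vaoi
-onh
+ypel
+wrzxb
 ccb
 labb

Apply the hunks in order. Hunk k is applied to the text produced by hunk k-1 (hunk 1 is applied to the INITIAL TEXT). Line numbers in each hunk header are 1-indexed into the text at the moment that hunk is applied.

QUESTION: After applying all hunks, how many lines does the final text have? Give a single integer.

Hunk 1: at line 1 remove [lztp,fxl,uapk] add [iceka,ifs,torly] -> 11 lines: nng rxvno iceka ifs torly nbtft kbtqq jmy ccb labb ouwz
Hunk 2: at line 3 remove [ifs,torly] add [vaoi] -> 10 lines: nng rxvno iceka vaoi nbtft kbtqq jmy ccb labb ouwz
Hunk 3: at line 3 remove [nbtft,kbtqq,jmy] add [onh] -> 8 lines: nng rxvno iceka vaoi onh ccb labb ouwz
Hunk 4: at line 1 remove [iceka,vaoi,onh] add [ypel,wrzxb] -> 7 lines: nng rxvno ypel wrzxb ccb labb ouwz
Final line count: 7

Answer: 7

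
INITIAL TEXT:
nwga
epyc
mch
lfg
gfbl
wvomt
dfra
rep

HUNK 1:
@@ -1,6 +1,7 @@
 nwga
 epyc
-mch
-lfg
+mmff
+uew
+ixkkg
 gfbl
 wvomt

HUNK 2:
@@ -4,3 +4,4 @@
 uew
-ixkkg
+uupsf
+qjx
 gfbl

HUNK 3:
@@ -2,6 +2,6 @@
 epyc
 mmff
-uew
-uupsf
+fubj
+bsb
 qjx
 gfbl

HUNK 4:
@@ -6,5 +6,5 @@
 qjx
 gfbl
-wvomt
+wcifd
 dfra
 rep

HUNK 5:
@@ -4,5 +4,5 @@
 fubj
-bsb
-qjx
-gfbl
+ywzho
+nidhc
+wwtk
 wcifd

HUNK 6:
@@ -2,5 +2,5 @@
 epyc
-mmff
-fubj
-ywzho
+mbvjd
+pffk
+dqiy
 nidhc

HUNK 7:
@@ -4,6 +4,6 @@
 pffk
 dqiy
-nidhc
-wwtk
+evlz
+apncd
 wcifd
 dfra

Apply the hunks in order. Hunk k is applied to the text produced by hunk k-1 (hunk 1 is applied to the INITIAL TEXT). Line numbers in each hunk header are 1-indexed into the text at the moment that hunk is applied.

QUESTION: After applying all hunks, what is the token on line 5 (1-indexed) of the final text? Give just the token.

Answer: dqiy

Derivation:
Hunk 1: at line 1 remove [mch,lfg] add [mmff,uew,ixkkg] -> 9 lines: nwga epyc mmff uew ixkkg gfbl wvomt dfra rep
Hunk 2: at line 4 remove [ixkkg] add [uupsf,qjx] -> 10 lines: nwga epyc mmff uew uupsf qjx gfbl wvomt dfra rep
Hunk 3: at line 2 remove [uew,uupsf] add [fubj,bsb] -> 10 lines: nwga epyc mmff fubj bsb qjx gfbl wvomt dfra rep
Hunk 4: at line 6 remove [wvomt] add [wcifd] -> 10 lines: nwga epyc mmff fubj bsb qjx gfbl wcifd dfra rep
Hunk 5: at line 4 remove [bsb,qjx,gfbl] add [ywzho,nidhc,wwtk] -> 10 lines: nwga epyc mmff fubj ywzho nidhc wwtk wcifd dfra rep
Hunk 6: at line 2 remove [mmff,fubj,ywzho] add [mbvjd,pffk,dqiy] -> 10 lines: nwga epyc mbvjd pffk dqiy nidhc wwtk wcifd dfra rep
Hunk 7: at line 4 remove [nidhc,wwtk] add [evlz,apncd] -> 10 lines: nwga epyc mbvjd pffk dqiy evlz apncd wcifd dfra rep
Final line 5: dqiy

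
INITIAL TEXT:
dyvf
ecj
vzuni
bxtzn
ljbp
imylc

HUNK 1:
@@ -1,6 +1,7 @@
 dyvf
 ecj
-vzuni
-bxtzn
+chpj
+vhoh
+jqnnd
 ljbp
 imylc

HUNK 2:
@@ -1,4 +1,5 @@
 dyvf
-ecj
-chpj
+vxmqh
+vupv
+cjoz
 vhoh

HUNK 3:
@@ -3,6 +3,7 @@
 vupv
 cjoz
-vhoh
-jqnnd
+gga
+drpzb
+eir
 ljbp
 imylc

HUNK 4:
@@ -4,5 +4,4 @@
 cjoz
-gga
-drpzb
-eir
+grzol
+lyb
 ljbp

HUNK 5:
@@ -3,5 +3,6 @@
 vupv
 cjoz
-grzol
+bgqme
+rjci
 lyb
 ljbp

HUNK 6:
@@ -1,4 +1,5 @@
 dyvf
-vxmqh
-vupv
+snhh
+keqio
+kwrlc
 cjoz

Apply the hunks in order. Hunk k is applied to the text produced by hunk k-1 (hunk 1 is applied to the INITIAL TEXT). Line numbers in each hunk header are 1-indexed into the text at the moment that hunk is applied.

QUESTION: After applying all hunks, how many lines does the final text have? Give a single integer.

Answer: 10

Derivation:
Hunk 1: at line 1 remove [vzuni,bxtzn] add [chpj,vhoh,jqnnd] -> 7 lines: dyvf ecj chpj vhoh jqnnd ljbp imylc
Hunk 2: at line 1 remove [ecj,chpj] add [vxmqh,vupv,cjoz] -> 8 lines: dyvf vxmqh vupv cjoz vhoh jqnnd ljbp imylc
Hunk 3: at line 3 remove [vhoh,jqnnd] add [gga,drpzb,eir] -> 9 lines: dyvf vxmqh vupv cjoz gga drpzb eir ljbp imylc
Hunk 4: at line 4 remove [gga,drpzb,eir] add [grzol,lyb] -> 8 lines: dyvf vxmqh vupv cjoz grzol lyb ljbp imylc
Hunk 5: at line 3 remove [grzol] add [bgqme,rjci] -> 9 lines: dyvf vxmqh vupv cjoz bgqme rjci lyb ljbp imylc
Hunk 6: at line 1 remove [vxmqh,vupv] add [snhh,keqio,kwrlc] -> 10 lines: dyvf snhh keqio kwrlc cjoz bgqme rjci lyb ljbp imylc
Final line count: 10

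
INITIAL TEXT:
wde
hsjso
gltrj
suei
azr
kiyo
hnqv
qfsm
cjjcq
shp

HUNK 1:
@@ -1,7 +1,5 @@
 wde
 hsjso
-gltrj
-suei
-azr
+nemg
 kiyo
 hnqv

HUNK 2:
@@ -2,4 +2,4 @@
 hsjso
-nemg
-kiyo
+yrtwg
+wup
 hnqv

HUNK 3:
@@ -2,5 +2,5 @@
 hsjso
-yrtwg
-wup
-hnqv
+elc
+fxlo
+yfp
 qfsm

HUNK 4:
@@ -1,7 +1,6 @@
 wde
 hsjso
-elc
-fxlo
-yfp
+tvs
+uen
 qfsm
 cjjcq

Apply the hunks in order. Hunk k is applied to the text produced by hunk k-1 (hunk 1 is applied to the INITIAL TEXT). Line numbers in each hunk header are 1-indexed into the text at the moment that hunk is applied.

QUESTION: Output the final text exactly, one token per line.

Hunk 1: at line 1 remove [gltrj,suei,azr] add [nemg] -> 8 lines: wde hsjso nemg kiyo hnqv qfsm cjjcq shp
Hunk 2: at line 2 remove [nemg,kiyo] add [yrtwg,wup] -> 8 lines: wde hsjso yrtwg wup hnqv qfsm cjjcq shp
Hunk 3: at line 2 remove [yrtwg,wup,hnqv] add [elc,fxlo,yfp] -> 8 lines: wde hsjso elc fxlo yfp qfsm cjjcq shp
Hunk 4: at line 1 remove [elc,fxlo,yfp] add [tvs,uen] -> 7 lines: wde hsjso tvs uen qfsm cjjcq shp

Answer: wde
hsjso
tvs
uen
qfsm
cjjcq
shp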